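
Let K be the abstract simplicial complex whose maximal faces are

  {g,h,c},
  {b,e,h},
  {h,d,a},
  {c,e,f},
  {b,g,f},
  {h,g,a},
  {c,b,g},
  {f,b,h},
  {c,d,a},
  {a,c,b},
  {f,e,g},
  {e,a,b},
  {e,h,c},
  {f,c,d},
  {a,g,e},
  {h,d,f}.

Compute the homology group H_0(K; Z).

H_0 ≅ Z.

We work with the vertex ordering a < b < c < d < e < f < g < h. The simplices of K, each written with vertices in increasing order, are:

  0-simplices (8): a, b, c, d, e, f, g, h
  1-simplices (24): ab, ac, ad, ae, ag, ah, bc, be, bf, bg, bh, cd, ce, cf, cg, ch, df, dh, ef, eg, eh, fg, fh, gh
  2-simplices (16): abc, abe, acd, adh, aeg, agh, bcg, beh, bfg, bfh, cdf, cef, ceh, cgh, dfh, efg

giving chain groups C_0 ≅ Z^8, C_1 ≅ Z^24, C_2 ≅ Z^16.

Boundary ∂_1: C_1 → C_0 is given by ∂[p,q] = [q] − [p]. For instance
  ∂fg = g − f.
As a 8×24 matrix over Z this has rank 7, with invariant factors (1,1,1,1,1,1,1).

Boundary ∂_2: C_2 → C_1 sends each 2-simplex [p,q,r] to [q,r] − [p,r] + [p,q]. For instance
  ∂acd = cd − ad + ac,
  ∂bcg = cg − bg + bc.
The resulting 24×16 matrix has rank 15, and its Smith normal form has invariant factors (1,1,1,1,1,1,1,1,1,1,1,1,1,1,1).

Reading off H_k = ker ∂_k / im ∂_{k+1}:

  H_0: rank C_0 − rank ∂_1 = 8 − 7 = 1, and the invariant factors of ∂_1 are all 1, so H_0 ≅ Z.

(K is a triangulation of the torus T^2.)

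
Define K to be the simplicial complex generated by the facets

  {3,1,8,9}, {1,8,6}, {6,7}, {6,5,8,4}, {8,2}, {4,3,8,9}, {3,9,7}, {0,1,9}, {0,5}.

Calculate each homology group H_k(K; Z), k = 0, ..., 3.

H_0 ≅ Z,  H_1 ≅ Z^2,  H_2 = 0,  H_3 = 0.

We work with the vertex ordering 0 < 1 < 2 < 3 < 4 < 5 < 6 < 7 < 8 < 9. The simplices of K, each written with vertices in increasing order, are:

  0-simplices (10): [0], [1], [2], [3], [4], [5], [6], [7], [8], [9]
  1-simplices (22): [0,1], [0,5], [0,9], [1,3], [1,6], [1,8], [1,9], [2,8], [3,4], [3,7], [3,8], [3,9], [4,5], [4,6], [4,8], [4,9], [5,6], [5,8], [6,7], [6,8], [7,9], [8,9]
  2-simplices (14): [0,1,9], [1,3,8], [1,3,9], [1,6,8], [1,8,9], [3,4,8], [3,4,9], [3,7,9], [3,8,9], [4,5,6], [4,5,8], [4,6,8], [4,8,9], [5,6,8]
  3-simplices (3): [1,3,8,9], [3,4,8,9], [4,5,6,8]

Hence C_0 ≅ Z^10, C_1 ≅ Z^22, C_2 ≅ Z^14, C_3 ≅ Z^3.

∂_1: C_1 → C_0 is given by ∂[p,q] = [q] − [p]. For instance
  ∂[0,9] = [9] − [0].
As a 10×22 matrix over Z this has rank 9, with invariant factors (1,1,1,1,1,1,1,1,1).

Boundary ∂_2: C_2 → C_1 maps a triangle to the signed sum of its edges. For instance
  ∂[1,3,9] = [3,9] − [1,9] + [1,3],
  ∂[4,8,9] = [8,9] − [4,9] + [4,8].
The resulting 22×14 matrix has rank 11, and its Smith normal form has invariant factors (1,1,1,1,1,1,1,1,1,1,1).

Boundary ∂_3: C_3 → C_2 sends each 3-simplex σ to the alternating sum Σ_i (−1)^i (σ with its i-th vertex removed). For instance
  ∂[4,5,6,8] = [5,6,8] − [4,6,8] + [4,5,8] − [4,5,6],
  ∂[1,3,8,9] = [3,8,9] − [1,8,9] + [1,3,9] − [1,3,8].
The 14×3 boundary matrix has rank 3 and Smith normal form diag(1,1,1).

From H_k ≅ ker(∂_k) / im(∂_{k+1}) we obtain:

  H_0: rank C_0 − rank ∂_1 = 10 − 9 = 1, and the invariant factors of ∂_1 are all 1, so H_0 ≅ Z.
  H_1: rank ker ∂_1 − rank ∂_2 = (22 − 9) − 11 = 2, and the invariant factors of ∂_2 are all 1, so H_1 ≅ Z^2.
  H_2: rank ker ∂_2 − rank ∂_3 = (14 − 11) − 3 = 0, and the invariant factors of ∂_3 are all 1, so H_2 ≅ 0.
  H_3: rank ker ∂_3 − rank ∂_4 = (3 − 3) − 0 = 0, and there is no ∂_4, so H_3 ≅ 0.

As a check, the Euler characteristic is 10 − 22 + 14 − 3 = -1, which agrees with 1 − 2 + 0 − 0 = -1.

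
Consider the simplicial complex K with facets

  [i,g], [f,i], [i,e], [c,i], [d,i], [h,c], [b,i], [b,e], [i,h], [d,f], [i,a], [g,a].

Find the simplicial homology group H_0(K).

Take the total order a < b < c < d < e < f < g < h < i on the vertex set. Then K (dimension 1) consists of the simplices:

  0-simplices (9): a, b, c, d, e, f, g, h, i
  1-simplices (12): ag, ai, be, bi, ch, ci, df, di, ei, fi, gi, hi

Hence C_0 ≅ Z^9, C_1 ≅ Z^12.

∂_1: C_1 → C_0 sends each edge [p,q] (with p < q) to q − p. For instance
  ∂ci = i − c.
The resulting 9×12 matrix has rank 8, and its Smith normal form has invariant factors (1,1,1,1,1,1,1,1).

Now H_k = ker ∂_k / im ∂_{k+1}, so:

  H_0: rank C_0 − rank ∂_1 = 9 − 8 = 1, and the invariant factors of ∂_1 are all 1, so H_0 ≅ Z.

H_0 = Z.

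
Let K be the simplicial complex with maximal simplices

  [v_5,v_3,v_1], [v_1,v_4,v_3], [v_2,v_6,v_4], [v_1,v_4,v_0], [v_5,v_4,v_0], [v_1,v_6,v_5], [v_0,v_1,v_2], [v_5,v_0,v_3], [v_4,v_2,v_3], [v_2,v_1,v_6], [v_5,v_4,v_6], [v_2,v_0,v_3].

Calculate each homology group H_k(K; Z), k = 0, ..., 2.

H_0 ≅ Z,  H_1 ≅ Z/2,  H_2 = 0.

Take the total order v_0 < v_1 < v_2 < v_3 < v_4 < v_5 < v_6 on the vertex set. Then K (dimension 2) consists of the simplices:

  0-simplices (7): [v_0], [v_1], [v_2], [v_3], [v_4], [v_5], [v_6]
  1-simplices (18): (18 of them)
  2-simplices (12): (12 of them)

giving chain groups C_0 ≅ Z^7, C_1 ≅ Z^18, C_2 ≅ Z^12.

The boundary map ∂_1: C_1 → C_0 is given by ∂[p,q] = [q] − [p]. For instance
  ∂[v_3,v_4] = [v_4] − [v_3].
The resulting 7×18 matrix has rank 6, and its Smith normal form has invariant factors (1,1,1,1,1,1).

The boundary map ∂_2: C_2 → C_1 maps a triangle to the signed sum of its edges. For instance
  ∂[v_1,v_3,v_5] = [v_3,v_5] − [v_1,v_5] + [v_1,v_3],
  ∂[v_0,v_1,v_4] = [v_1,v_4] − [v_0,v_4] + [v_0,v_1].
The 18×12 boundary matrix has rank 12 and Smith normal form diag(1,1,1,1,1,1,1,1,1,1,1,2).

Computing H_k = (kernel of ∂_k) / (image of ∂_{k+1}):

  H_0: rank C_0 − rank ∂_1 = 7 − 6 = 1, and the invariant factors of ∂_1 are all 1, so H_0 = Z.
  H_1: rank ker ∂_1 − rank ∂_2 = (18 − 6) − 12 = 0, and ∂_2 has invariant factor 2 > 1, so H_1 = Z/2.
  H_2: rank ker ∂_2 − rank ∂_3 = (12 − 12) − 0 = 0, and there is no ∂_3, so H_2 = 0.

As a check, the Euler characteristic is 7 − 18 + 12 = 1, which agrees with 1 − 0 + 0 = 1.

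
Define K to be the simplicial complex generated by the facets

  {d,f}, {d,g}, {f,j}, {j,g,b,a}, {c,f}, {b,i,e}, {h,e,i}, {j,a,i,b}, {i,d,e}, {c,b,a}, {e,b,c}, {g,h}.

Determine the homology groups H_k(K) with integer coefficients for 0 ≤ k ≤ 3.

Take the total order a < b < c < d < e < f < g < h < i < j on the vertex set. Then K (dimension 3) consists of the simplices:

  0-simplices (10): a, b, c, d, e, f, g, h, i, j
  1-simplices (23): ab, ac, ag, ai, aj, bc, be, bg, bi, bj, ce, cf, de, df, dg, di, eh, ei, fj, gh, gj, hi, ij
  2-simplices (12): abc, abg, abi, abj, agj, aij, bce, bei, bgj, bij, dei, ehi
  3-simplices (2): abgj, abij

Hence C_0 ≅ Z^10, C_1 ≅ Z^23, C_2 ≅ Z^12, C_3 ≅ Z^2.

The boundary map ∂_1: C_1 → C_0 maps an edge to its endpoints' difference, ∂[p,q] = q − p. For instance
  ∂di = i − d.
As a 10×23 matrix over Z this has rank 9, with invariant factors (1,1,1,1,1,1,1,1,1).

Boundary ∂_2: C_2 → C_1 maps a triangle to the signed sum of its edges. For instance
  ∂bce = ce − be + bc,
  ∂dei = ei − di + de.
The 23×12 boundary matrix has rank 10 and Smith normal form diag(1,1,1,1,1,1,1,1,1,1).

Boundary ∂_3: C_3 → C_2 sends each 3-simplex σ to the alternating sum Σ_i (−1)^i (σ with its i-th vertex removed). For instance
  ∂abij = bij − aij + abj − abi,
  ∂abgj = bgj − agj + abj − abg.
The 12×2 boundary matrix has rank 2 and Smith normal form diag(1,1).

Computing H_k = (kernel of ∂_k) / (image of ∂_{k+1}):

  H_0: rank C_0 − rank ∂_1 = 10 − 9 = 1, and the invariant factors of ∂_1 are all 1, so H_0 ≅ Z.
  H_1: rank ker ∂_1 − rank ∂_2 = (23 − 9) − 10 = 4, and the invariant factors of ∂_2 are all 1, so H_1 ≅ Z^4.
  H_2: rank ker ∂_2 − rank ∂_3 = (12 − 10) − 2 = 0, and the invariant factors of ∂_3 are all 1, so H_2 ≅ 0.
  H_3: rank ker ∂_3 − rank ∂_4 = (2 − 2) − 0 = 0, and there is no ∂_4, so H_3 ≅ 0.

H_0 = Z,  H_1 = Z^4,  H_2 = 0,  H_3 = 0.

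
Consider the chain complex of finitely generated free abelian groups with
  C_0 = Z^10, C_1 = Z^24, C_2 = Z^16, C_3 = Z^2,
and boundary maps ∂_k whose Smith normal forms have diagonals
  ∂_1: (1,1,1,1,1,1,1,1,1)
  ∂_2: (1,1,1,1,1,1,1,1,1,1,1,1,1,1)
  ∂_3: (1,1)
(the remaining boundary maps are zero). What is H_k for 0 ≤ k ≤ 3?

H_0: b_0 = 10 − 0 − 9 = 1; torsion from ∂_1 factors > 1: none. So H_0 ≅ Z.
H_1: b_1 = 24 − 9 − 14 = 1; torsion from ∂_2 factors > 1: none. So H_1 ≅ Z.
H_2: b_2 = 16 − 14 − 2 = 0; torsion from ∂_3 factors > 1: none. So H_2 ≅ 0.
H_3: b_3 = 2 − 2 − 0 = 0; torsion from ∂_4 factors > 1: none. So H_3 ≅ 0.

H_0 ≅ Z,  H_1 ≅ Z,  H_2 = 0,  H_3 = 0.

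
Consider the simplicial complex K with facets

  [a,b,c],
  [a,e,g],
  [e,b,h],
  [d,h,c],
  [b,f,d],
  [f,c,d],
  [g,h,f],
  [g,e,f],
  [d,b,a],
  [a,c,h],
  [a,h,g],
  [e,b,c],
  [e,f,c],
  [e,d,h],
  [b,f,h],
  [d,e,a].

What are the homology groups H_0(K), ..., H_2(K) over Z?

Fix the vertex order a < b < c < d < e < f < g < h and write every simplex with vertices in increasing order. Then dim K = 2 and the simplices of K are:

  0-simplices (8): a, b, c, d, e, f, g, h
  1-simplices (24): ab, ac, ad, ae, ag, ah, bc, bd, be, bf, bh, cd, ce, cf, ch, de, df, dh, ef, eg, eh, fg, fh, gh
  2-simplices (16): abc, abd, ach, ade, aeg, agh, bce, bdf, beh, bfh, cdf, cdh, cef, deh, efg, fgh

so the chain groups are C_0 ≅ Z^8, C_1 ≅ Z^24, C_2 ≅ Z^16.

∂_1: C_1 → C_0 is given by ∂[p,q] = [q] − [p]. For instance
  ∂ch = h − c.
As a 8×24 matrix over Z this has rank 7, with invariant factors (1,1,1,1,1,1,1).

∂_2: C_2 → C_1 maps a triangle to the signed sum of its edges. For instance
  ∂bce = ce − be + bc,
  ∂cef = ef − cf + ce.
This gives a 24×16 integer matrix of rank 15; reducing to Smith normal form yields diagonal entries (1,1,1,1,1,1,1,1,1,1,1,1,1,1,1).

Computing H_k = (kernel of ∂_k) / (image of ∂_{k+1}):

  H_0: rank C_0 − rank ∂_1 = 8 − 7 = 1, and the invariant factors of ∂_1 are all 1, so H_0 = Z.
  H_1: rank ker ∂_1 − rank ∂_2 = (24 − 7) − 15 = 2, and the invariant factors of ∂_2 are all 1, so H_1 = Z^2.
  H_2: rank ker ∂_2 − rank ∂_3 = (16 − 15) − 0 = 1, and there is no ∂_3, so H_2 = Z.

As a check, the Euler characteristic is 8 − 24 + 16 = 0, which agrees with 1 − 2 + 1 = 0.
(K is a triangulation of the torus T^2.)

H_0 = Z,  H_1 = Z^2,  H_2 = Z.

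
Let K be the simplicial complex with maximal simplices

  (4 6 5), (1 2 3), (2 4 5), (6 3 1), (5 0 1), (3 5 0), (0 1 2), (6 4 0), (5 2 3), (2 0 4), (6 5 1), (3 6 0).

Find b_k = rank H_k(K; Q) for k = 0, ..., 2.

b_0 = 1, b_1 = 0, b_2 = 0.

K has 7 vertices, 18 edges, 12 triangles.
rank ∂_0 = 0, rank ∂_1 = 6 ⇒ b_0 = 7 − 0 − 6 = 1; all invariant factors of ∂_1 are 1 so no torsion. So H_0 = Z.
rank ∂_1 = 6, rank ∂_2 = 12 ⇒ b_1 = 18 − 6 − 12 = 0; ∂_2 has invariant factor(s) [2] giving torsion. So H_1 = Z/2Z.
rank ∂_2 = 12, rank ∂_3 = 0 ⇒ b_2 = 12 − 12 − 0 = 0. So H_2 = 0.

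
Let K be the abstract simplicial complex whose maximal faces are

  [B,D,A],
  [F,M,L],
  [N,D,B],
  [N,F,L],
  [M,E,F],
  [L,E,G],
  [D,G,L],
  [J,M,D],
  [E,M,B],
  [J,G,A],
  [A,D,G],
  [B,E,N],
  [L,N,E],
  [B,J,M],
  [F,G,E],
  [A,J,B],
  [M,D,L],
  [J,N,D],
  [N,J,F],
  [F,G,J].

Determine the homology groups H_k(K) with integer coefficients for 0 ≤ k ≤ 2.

Take the total order A < B < D < E < F < G < J < L < M < N on the vertex set. Then K (dimension 2) consists of the simplices:

  0-simplices (10): A, B, D, E, F, G, J, L, M, N
  1-simplices (30): AB, AD, AG, AJ, BD, BE, BJ, BM, BN, DG, DJ, DL, DM, DN, EF, EG, EL, EM, EN, FG, FJ, FL, FM, FN, GJ, GL, JM, JN, LM, LN
  2-simplices (20): ABD, ABJ, ADG, AGJ, BDN, BEM, BEN, BJM, DGL, DJM, DJN, DLM, EFG, EFM, EGL, ELN, FGJ, FJN, FLM, FLN

so the chain groups are C_0 ≅ Z^10, C_1 ≅ Z^30, C_2 ≅ Z^20.

∂_1: C_1 → C_0 maps an edge to its endpoints' difference, ∂[p,q] = q − p.
The resulting 10×30 matrix has rank 9, and its Smith normal form has invariant factors (1,1,1,1,1,1,1,1,1).

Boundary ∂_2: C_2 → C_1 maps a triangle to the signed sum of its edges. For instance
  ∂BEM = EM − BM + BE,
  ∂DJN = JN − DN + DJ.
The resulting 30×20 matrix has rank 20, and its Smith normal form has invariant factors (1,1,1,1,1,1,1,1,1,1,1,1,1,1,1,1,1,1,1,2).

Reading off H_k = ker ∂_k / im ∂_{k+1}:

  H_0: rank C_0 − rank ∂_1 = 10 − 9 = 1, and the invariant factors of ∂_1 are all 1, so H_0 = Z.
  H_1: rank ker ∂_1 − rank ∂_2 = (30 − 9) − 20 = 1, and ∂_2 has invariant factor 2 > 1, so H_1 = Z ⊕ Z/2Z.
  H_2: rank ker ∂_2 − rank ∂_3 = (20 − 20) − 0 = 0, and there is no ∂_3, so H_2 = 0.

As a check, the Euler characteristic is 10 − 30 + 20 = 0, which agrees with 1 − 1 + 0 = 0.

H_0 = Z,  H_1 = Z ⊕ Z/2Z,  H_2 = 0.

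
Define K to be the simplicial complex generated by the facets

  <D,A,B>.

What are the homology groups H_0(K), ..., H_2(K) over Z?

K has 3 vertices, 3 edges, 1 triangle.
rank ∂_0 = 0, rank ∂_1 = 2 ⇒ b_0 = 3 − 0 − 2 = 1; all invariant factors of ∂_1 are 1 so no torsion. So H_0 = Z.
rank ∂_1 = 2, rank ∂_2 = 1 ⇒ b_1 = 3 − 2 − 1 = 0; all invariant factors of ∂_2 are 1 so no torsion. So H_1 = 0.
rank ∂_2 = 1, rank ∂_3 = 0 ⇒ b_2 = 1 − 1 − 0 = 0. So H_2 = 0.

H_0 = Z,  H_1 = 0,  H_2 = 0.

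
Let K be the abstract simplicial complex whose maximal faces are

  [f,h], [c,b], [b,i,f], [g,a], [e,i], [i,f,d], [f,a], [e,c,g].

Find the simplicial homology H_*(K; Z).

Fix the vertex order a < b < c < d < e < f < g < h < i and write every simplex with vertices in increasing order. Then dim K = 2 and the simplices of K are:

  0-simplices (9): a, b, c, d, e, f, g, h, i
  1-simplices (13): af, ag, bc, bf, bi, ce, cg, df, di, eg, ei, fh, fi
  2-simplices (3): bfi, ceg, dfi

so the chain groups are C_0 ≅ Z^9, C_1 ≅ Z^13, C_2 ≅ Z^3.

The boundary map ∂_1: C_1 → C_0 is given by ∂[p,q] = [q] − [p].
The resulting 9×13 matrix has rank 8, and its Smith normal form has invariant factors (1,1,1,1,1,1,1,1).

The boundary map ∂_2: C_2 → C_1 maps a triangle to the signed sum of its edges. For instance
  ∂bfi = fi − bi + bf,
  ∂dfi = fi − di + df.
As a 13×3 matrix over Z this has rank 3, with invariant factors (1,1,1).

Reading off H_k = ker ∂_k / im ∂_{k+1}:

  H_0: rank C_0 − rank ∂_1 = 9 − 8 = 1, and the invariant factors of ∂_1 are all 1, so H_0 ≅ Z.
  H_1: rank ker ∂_1 − rank ∂_2 = (13 − 8) − 3 = 2, and the invariant factors of ∂_2 are all 1, so H_1 ≅ Z^2.
  H_2: rank ker ∂_2 − rank ∂_3 = (3 − 3) − 0 = 0, and there is no ∂_3, so H_2 ≅ 0.

H_0 = Z,  H_1 = Z^2,  H_2 = 0.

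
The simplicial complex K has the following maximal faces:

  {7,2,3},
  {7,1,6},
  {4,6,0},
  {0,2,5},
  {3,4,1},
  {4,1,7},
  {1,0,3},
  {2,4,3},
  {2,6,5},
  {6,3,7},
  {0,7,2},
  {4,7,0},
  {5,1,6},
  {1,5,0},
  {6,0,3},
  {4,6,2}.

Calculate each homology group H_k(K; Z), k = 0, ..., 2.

H_0 ≅ Z,  H_1 ≅ Z^2,  H_2 ≅ Z.

We work with the vertex ordering 0 < 1 < 2 < 3 < 4 < 5 < 6 < 7. The simplices of K, each written with vertices in increasing order, are:

  0-simplices (8): [0], [1], [2], [3], [4], [5], [6], [7]
  1-simplices (24): (24 of them)
  2-simplices (16): [0,1,3], [0,1,5], [0,2,5], [0,2,7], [0,3,6], [0,4,6], [0,4,7], [1,3,4], [1,4,7], [1,5,6], [1,6,7], [2,3,4], [2,3,7], [2,4,6], [2,5,6], [3,6,7]

giving chain groups C_0 ≅ Z^8, C_1 ≅ Z^24, C_2 ≅ Z^16.

Boundary ∂_1: C_1 → C_0 sends each edge [p,q] (with p < q) to q − p. For instance
  ∂[0,6] = [6] − [0].
The 8×24 boundary matrix has rank 7 and Smith normal form diag(1,1,1,1,1,1,1).

The boundary map ∂_2: C_2 → C_1 acts by ∂[p,q,r] = [q,r] − [p,r] + [p,q]. For instance
  ∂[0,4,7] = [4,7] − [0,7] + [0,4],
  ∂[0,2,7] = [2,7] − [0,7] + [0,2].
The 24×16 boundary matrix has rank 15 and Smith normal form diag(1,1,1,1,1,1,1,1,1,1,1,1,1,1,1).

From H_k ≅ ker(∂_k) / im(∂_{k+1}) we obtain:

  H_0: rank C_0 − rank ∂_1 = 8 − 7 = 1, and the invariant factors of ∂_1 are all 1, so H_0 = Z.
  H_1: rank ker ∂_1 − rank ∂_2 = (24 − 7) − 15 = 2, and the invariant factors of ∂_2 are all 1, so H_1 = Z^2.
  H_2: rank ker ∂_2 − rank ∂_3 = (16 − 15) − 0 = 1, and there is no ∂_3, so H_2 = Z.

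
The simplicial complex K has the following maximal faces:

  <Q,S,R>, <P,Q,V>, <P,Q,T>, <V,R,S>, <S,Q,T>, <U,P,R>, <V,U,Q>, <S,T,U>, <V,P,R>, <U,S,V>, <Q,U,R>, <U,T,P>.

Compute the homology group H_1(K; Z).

K has 7 vertices, 18 edges, 12 triangles.
rank ∂_1 = 6, rank ∂_2 = 12 ⇒ b_1 = 18 − 6 − 12 = 0; ∂_2 has invariant factor(s) [2] giving torsion. So H_1 ≅ Z/2Z.

H_1 = Z/2Z.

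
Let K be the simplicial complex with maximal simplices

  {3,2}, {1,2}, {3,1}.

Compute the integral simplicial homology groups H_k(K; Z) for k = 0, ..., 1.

Take the total order 1 < 2 < 3 on the vertex set. Then K (dimension 1) consists of the simplices:

  0-simplices (3): [1], [2], [3]
  1-simplices (3): [1,2], [1,3], [2,3]

giving chain groups C_0 ≅ Z^3, C_1 ≅ Z^3.

Boundary ∂_1: C_1 → C_0 maps an edge to its endpoints' difference, ∂[p,q] = q − p.
The 3×3 boundary matrix has rank 2 and Smith normal form diag(1,1).

Reading off H_k = ker ∂_k / im ∂_{k+1}:

  H_0: rank C_0 − rank ∂_1 = 3 − 2 = 1, and the invariant factors of ∂_1 are all 1, so H_0 = Z.
  H_1: rank ker ∂_1 − rank ∂_2 = (3 − 2) − 0 = 1, and there is no ∂_2, so H_1 = Z.

As a check, the Euler characteristic is 3 − 3 = 0, which agrees with 1 − 1 = 0.

H_0 = Z,  H_1 = Z.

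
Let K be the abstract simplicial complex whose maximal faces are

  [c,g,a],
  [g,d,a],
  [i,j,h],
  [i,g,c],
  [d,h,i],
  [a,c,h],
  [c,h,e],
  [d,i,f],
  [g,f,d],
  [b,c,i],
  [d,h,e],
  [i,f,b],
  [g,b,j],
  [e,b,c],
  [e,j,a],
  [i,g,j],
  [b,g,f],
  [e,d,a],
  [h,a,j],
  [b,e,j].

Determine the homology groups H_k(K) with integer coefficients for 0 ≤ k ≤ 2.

Take the total order a < b < c < d < e < f < g < h < i < j on the vertex set. Then K (dimension 2) consists of the simplices:

  0-simplices (10): a, b, c, d, e, f, g, h, i, j
  1-simplices (30): ac, ad, ae, ag, ah, aj, bc, be, bf, bg, bi, bj, ce, cg, ch, ci, de, df, dg, dh, di, eh, ej, fg, fi, gi, gj, hi, hj, ij
  2-simplices (20): acg, ach, ade, adg, aej, ahj, bce, bci, bej, bfg, bfi, bgj, ceh, cgi, deh, dfg, dfi, dhi, gij, hij

so the chain groups are C_0 ≅ Z^10, C_1 ≅ Z^30, C_2 ≅ Z^20.

∂_1: C_1 → C_0 is given by ∂[p,q] = [q] − [p].
The resulting 10×30 matrix has rank 9, and its Smith normal form has invariant factors (1,1,1,1,1,1,1,1,1).

The boundary map ∂_2: C_2 → C_1 acts by ∂[p,q,r] = [q,r] − [p,r] + [p,q]. For instance
  ∂bce = ce − be + bc,
  ∂dfi = fi − di + df.
The resulting 30×20 matrix has rank 20, and its Smith normal form has invariant factors (1,1,1,1,1,1,1,1,1,1,1,1,1,1,1,1,1,1,1,2).

Now H_k = ker ∂_k / im ∂_{k+1}, so:

  H_0: rank C_0 − rank ∂_1 = 10 − 9 = 1, and the invariant factors of ∂_1 are all 1, so H_0 = Z.
  H_1: rank ker ∂_1 − rank ∂_2 = (30 − 9) − 20 = 1, and ∂_2 has invariant factor 2 > 1, so H_1 = Z ⊕ Z/2Z.
  H_2: rank ker ∂_2 − rank ∂_3 = (20 − 20) − 0 = 0, and there is no ∂_3, so H_2 = 0.

As a check, the Euler characteristic is 10 − 30 + 20 = 0, which agrees with 1 − 1 + 0 = 0.

H_0 = Z,  H_1 = Z ⊕ Z/2Z,  H_2 = 0.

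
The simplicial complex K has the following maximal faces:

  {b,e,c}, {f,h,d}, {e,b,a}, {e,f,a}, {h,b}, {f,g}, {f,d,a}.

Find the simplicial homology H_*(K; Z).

We work with the vertex ordering a < b < c < d < e < f < g < h. The simplices of K, each written with vertices in increasing order, are:

  0-simplices (8): a, b, c, d, e, f, g, h
  1-simplices (13): ab, ad, ae, af, bc, be, bh, ce, df, dh, ef, fg, fh
  2-simplices (5): abe, adf, aef, bce, dfh

Hence C_0 ≅ Z^8, C_1 ≅ Z^13, C_2 ≅ Z^5.

The boundary map ∂_1: C_1 → C_0 maps an edge to its endpoints' difference, ∂[p,q] = q − p.
The resulting 8×13 matrix has rank 7, and its Smith normal form has invariant factors (1,1,1,1,1,1,1).

The boundary map ∂_2: C_2 → C_1 sends each 2-simplex [p,q,r] to [q,r] − [p,r] + [p,q]. For instance
  ∂dfh = fh − dh + df,
  ∂bce = ce − be + bc.
As a 13×5 matrix over Z this has rank 5, with invariant factors (1,1,1,1,1).

Now H_k = ker ∂_k / im ∂_{k+1}, so:

  H_0: rank C_0 − rank ∂_1 = 8 − 7 = 1, and the invariant factors of ∂_1 are all 1, so H_0 = Z.
  H_1: rank ker ∂_1 − rank ∂_2 = (13 − 7) − 5 = 1, and the invariant factors of ∂_2 are all 1, so H_1 = Z.
  H_2: rank ker ∂_2 − rank ∂_3 = (5 − 5) − 0 = 0, and there is no ∂_3, so H_2 = 0.

As a check, the Euler characteristic is 8 − 13 + 5 = 0, which agrees with 1 − 1 + 0 = 0.

H_0 = Z,  H_1 = Z,  H_2 = 0.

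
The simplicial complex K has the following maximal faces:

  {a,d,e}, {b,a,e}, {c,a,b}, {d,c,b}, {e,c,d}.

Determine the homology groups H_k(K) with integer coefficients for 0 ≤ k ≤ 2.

H_0 = Z,  H_1 = Z,  H_2 = 0.

Order the vertices as a < b < c < d < e. Listing each simplex with vertices in this order, K has dimension 2 with simplices:

  0-simplices (5): a, b, c, d, e
  1-simplices (10): ab, ac, ad, ae, bc, bd, be, cd, ce, de
  2-simplices (5): abc, abe, ade, bcd, cde

Hence C_0 ≅ Z^5, C_1 ≅ Z^10, C_2 ≅ Z^5.

Boundary ∂_1: C_1 → C_0 maps an edge to its endpoints' difference, ∂[p,q] = q − p.
The resulting 5×10 matrix has rank 4, and its Smith normal form has invariant factors (1,1,1,1).

The boundary map ∂_2: C_2 → C_1 sends each 2-simplex [p,q,r] to [q,r] − [p,r] + [p,q]. For instance
  ∂cde = de − ce + cd,
  ∂bcd = cd − bd + bc.
As a 10×5 matrix over Z this has rank 5, with invariant factors (1,1,1,1,1).

Reading off H_k = ker ∂_k / im ∂_{k+1}:

  H_0: rank C_0 − rank ∂_1 = 5 − 4 = 1, and the invariant factors of ∂_1 are all 1, so H_0 ≅ Z.
  H_1: rank ker ∂_1 − rank ∂_2 = (10 − 4) − 5 = 1, and the invariant factors of ∂_2 are all 1, so H_1 ≅ Z.
  H_2: rank ker ∂_2 − rank ∂_3 = (5 − 5) − 0 = 0, and there is no ∂_3, so H_2 ≅ 0.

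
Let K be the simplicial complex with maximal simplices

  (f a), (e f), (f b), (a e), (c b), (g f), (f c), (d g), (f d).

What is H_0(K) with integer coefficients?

Fix the vertex order a < b < c < d < e < f < g and write every simplex with vertices in increasing order. Then dim K = 1 and the simplices of K are:

  0-simplices (7): a, b, c, d, e, f, g
  1-simplices (9): ae, af, bc, bf, cf, df, dg, ef, fg

so the chain groups are C_0 ≅ Z^7, C_1 ≅ Z^9.

The boundary map ∂_1: C_1 → C_0 sends each edge [p,q] (with p < q) to q − p.
This gives a 7×9 integer matrix of rank 6; reducing to Smith normal form yields diagonal entries (1,1,1,1,1,1).

Now H_k = ker ∂_k / im ∂_{k+1}, so:

  H_0: rank C_0 − rank ∂_1 = 7 − 6 = 1, and the invariant factors of ∂_1 are all 1, so H_0 ≅ Z.

H_0 = Z.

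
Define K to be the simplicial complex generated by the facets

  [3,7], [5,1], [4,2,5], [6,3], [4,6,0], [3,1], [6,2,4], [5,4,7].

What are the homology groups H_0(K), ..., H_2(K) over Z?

H_0 ≅ Z,  H_1 ≅ Z^2,  H_2 = 0.

We work with the vertex ordering 0 < 1 < 2 < 3 < 4 < 5 < 6 < 7. The simplices of K, each written with vertices in increasing order, are:

  0-simplices (8): [0], [1], [2], [3], [4], [5], [6], [7]
  1-simplices (13): [0,4], [0,6], [1,3], [1,5], [2,4], [2,5], [2,6], [3,6], [3,7], [4,5], [4,6], [4,7], [5,7]
  2-simplices (4): [0,4,6], [2,4,5], [2,4,6], [4,5,7]

Hence C_0 ≅ Z^8, C_1 ≅ Z^13, C_2 ≅ Z^4.

∂_1: C_1 → C_0 maps an edge to its endpoints' difference, ∂[p,q] = q − p. For instance
  ∂[0,6] = [6] − [0].
As a 8×13 matrix over Z this has rank 7, with invariant factors (1,1,1,1,1,1,1).

Boundary ∂_2: C_2 → C_1 acts by ∂[p,q,r] = [q,r] − [p,r] + [p,q]. For instance
  ∂[2,4,6] = [4,6] − [2,6] + [2,4],
  ∂[2,4,5] = [4,5] − [2,5] + [2,4].
The 13×4 boundary matrix has rank 4 and Smith normal form diag(1,1,1,1).

Reading off H_k = ker ∂_k / im ∂_{k+1}:

  H_0: rank C_0 − rank ∂_1 = 8 − 7 = 1, and the invariant factors of ∂_1 are all 1, so H_0 ≅ Z.
  H_1: rank ker ∂_1 − rank ∂_2 = (13 − 7) − 4 = 2, and the invariant factors of ∂_2 are all 1, so H_1 ≅ Z^2.
  H_2: rank ker ∂_2 − rank ∂_3 = (4 − 4) − 0 = 0, and there is no ∂_3, so H_2 ≅ 0.

As a check, the Euler characteristic is 8 − 13 + 4 = -1, which agrees with 1 − 2 + 0 = -1.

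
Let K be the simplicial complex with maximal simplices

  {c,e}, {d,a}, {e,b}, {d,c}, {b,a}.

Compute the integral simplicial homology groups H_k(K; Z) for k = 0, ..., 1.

Order the vertices as a < b < c < d < e. Listing each simplex with vertices in this order, K has dimension 1 with simplices:

  0-simplices (5): a, b, c, d, e
  1-simplices (5): ab, ad, be, cd, ce

so the chain groups are C_0 ≅ Z^5, C_1 ≅ Z^5.

The boundary map ∂_1: C_1 → C_0 maps an edge to its endpoints' difference, ∂[p,q] = q − p. For instance
  ∂cd = d − c.
The 5×5 boundary matrix has rank 4 and Smith normal form diag(1,1,1,1).

Computing H_k = (kernel of ∂_k) / (image of ∂_{k+1}):

  H_0: rank C_0 − rank ∂_1 = 5 − 4 = 1, and the invariant factors of ∂_1 are all 1, so H_0 ≅ Z.
  H_1: rank ker ∂_1 − rank ∂_2 = (5 − 4) − 0 = 1, and there is no ∂_2, so H_1 ≅ Z.

(K is a triangulation of the circle S^1.)

H_0 = Z,  H_1 = Z.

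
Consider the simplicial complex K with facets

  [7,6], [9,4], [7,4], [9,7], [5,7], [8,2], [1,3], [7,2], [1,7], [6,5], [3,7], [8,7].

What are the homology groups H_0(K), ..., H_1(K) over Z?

Take the total order 1 < 2 < 3 < 4 < 5 < 6 < 7 < 8 < 9 on the vertex set. Then K (dimension 1) consists of the simplices:

  0-simplices (9): [1], [2], [3], [4], [5], [6], [7], [8], [9]
  1-simplices (12): [1,3], [1,7], [2,7], [2,8], [3,7], [4,7], [4,9], [5,6], [5,7], [6,7], [7,8], [7,9]

Hence C_0 ≅ Z^9, C_1 ≅ Z^12.

Boundary ∂_1: C_1 → C_0 maps an edge to its endpoints' difference, ∂[p,q] = q − p.
This gives a 9×12 integer matrix of rank 8; reducing to Smith normal form yields diagonal entries (1,1,1,1,1,1,1,1).

From H_k ≅ ker(∂_k) / im(∂_{k+1}) we obtain:

  H_0: rank C_0 − rank ∂_1 = 9 − 8 = 1, and the invariant factors of ∂_1 are all 1, so H_0 = Z.
  H_1: rank ker ∂_1 − rank ∂_2 = (12 − 8) − 0 = 4, and there is no ∂_2, so H_1 = Z^4.

As a check, the Euler characteristic is 9 − 12 = -3, which agrees with 1 − 4 = -3.
(K is a triangulation of a wedge of 4 circles.)

H_0 = Z,  H_1 = Z^4.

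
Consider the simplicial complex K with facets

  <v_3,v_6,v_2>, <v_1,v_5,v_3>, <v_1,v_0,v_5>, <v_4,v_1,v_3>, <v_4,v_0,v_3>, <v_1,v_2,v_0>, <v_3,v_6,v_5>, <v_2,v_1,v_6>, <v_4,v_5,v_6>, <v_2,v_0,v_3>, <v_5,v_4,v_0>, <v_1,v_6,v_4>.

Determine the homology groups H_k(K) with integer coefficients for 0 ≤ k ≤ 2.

H_0 = Z,  H_1 = Z/2,  H_2 = 0.

Take the total order v_0 < v_1 < v_2 < v_3 < v_4 < v_5 < v_6 on the vertex set. Then K (dimension 2) consists of the simplices:

  0-simplices (7): [v_0], [v_1], [v_2], [v_3], [v_4], [v_5], [v_6]
  1-simplices (18): (18 of them)
  2-simplices (12): (12 of them)

giving chain groups C_0 ≅ Z^7, C_1 ≅ Z^18, C_2 ≅ Z^12.

∂_1: C_1 → C_0 is given by ∂[p,q] = [q] − [p].
This gives a 7×18 integer matrix of rank 6; reducing to Smith normal form yields diagonal entries (1,1,1,1,1,1).

Boundary ∂_2: C_2 → C_1 acts by ∂[p,q,r] = [q,r] − [p,r] + [p,q]. For instance
  ∂[v_4,v_5,v_6] = [v_5,v_6] − [v_4,v_6] + [v_4,v_5],
  ∂[v_1,v_4,v_6] = [v_4,v_6] − [v_1,v_6] + [v_1,v_4].
The 18×12 boundary matrix has rank 12 and Smith normal form diag(1,1,1,1,1,1,1,1,1,1,1,2).

Now H_k = ker ∂_k / im ∂_{k+1}, so:

  H_0: rank C_0 − rank ∂_1 = 7 − 6 = 1, and the invariant factors of ∂_1 are all 1, so H_0 ≅ Z.
  H_1: rank ker ∂_1 − rank ∂_2 = (18 − 6) − 12 = 0, and ∂_2 has invariant factor 2 > 1, so H_1 ≅ Z/2.
  H_2: rank ker ∂_2 − rank ∂_3 = (12 − 12) − 0 = 0, and there is no ∂_3, so H_2 ≅ 0.

(K is a triangulation of the real projective plane RP^2.)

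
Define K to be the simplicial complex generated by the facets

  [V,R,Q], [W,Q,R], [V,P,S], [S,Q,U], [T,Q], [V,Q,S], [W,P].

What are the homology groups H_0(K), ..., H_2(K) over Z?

Fix the vertex order P < Q < R < S < T < U < V < W and write every simplex with vertices in increasing order. Then dim K = 2 and the simplices of K are:

  0-simplices (8): P, Q, R, S, T, U, V, W
  1-simplices (13): PS, PV, PW, QR, QS, QT, QU, QV, QW, RV, RW, SU, SV
  2-simplices (5): PSV, QRV, QRW, QSU, QSV

so the chain groups are C_0 ≅ Z^8, C_1 ≅ Z^13, C_2 ≅ Z^5.

Boundary ∂_1: C_1 → C_0 maps an edge to its endpoints' difference, ∂[p,q] = q − p. For instance
  ∂RW = W − R.
This gives a 8×13 integer matrix of rank 7; reducing to Smith normal form yields diagonal entries (1,1,1,1,1,1,1).

∂_2: C_2 → C_1 maps a triangle to the signed sum of its edges. For instance
  ∂PSV = SV − PV + PS,
  ∂QRW = RW − QW + QR.
The 13×5 boundary matrix has rank 5 and Smith normal form diag(1,1,1,1,1).

Reading off H_k = ker ∂_k / im ∂_{k+1}:

  H_0: rank C_0 − rank ∂_1 = 8 − 7 = 1, and the invariant factors of ∂_1 are all 1, so H_0 = Z.
  H_1: rank ker ∂_1 − rank ∂_2 = (13 − 7) − 5 = 1, and the invariant factors of ∂_2 are all 1, so H_1 = Z.
  H_2: rank ker ∂_2 − rank ∂_3 = (5 − 5) − 0 = 0, and there is no ∂_3, so H_2 = 0.

H_0 = Z,  H_1 = Z,  H_2 = 0.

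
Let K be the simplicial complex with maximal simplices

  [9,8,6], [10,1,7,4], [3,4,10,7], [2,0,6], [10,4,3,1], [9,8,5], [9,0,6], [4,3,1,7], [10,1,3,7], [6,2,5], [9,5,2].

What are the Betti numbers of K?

We work with the vertex ordering 0 < 1 < 2 < 3 < 4 < 5 < 6 < 7 < 8 < 9 < 10. The simplices of K, each written with vertices in increasing order, are:

  0-simplices (11): [0], [1], [2], [3], [4], [5], [6], [7], [8], [9], [10]
  1-simplices (22): [0,2], [0,6], [0,9], [1,3], [1,4], [1,7], [1,10], [2,5], [2,6], [2,9], [3,4], [3,7], [3,10], [4,7], [4,10], [5,6], [5,8], [5,9], [6,8], [6,9], [7,10], [8,9]
  2-simplices (16): [0,2,6], [0,6,9], [1,3,4], [1,3,7], [1,3,10], [1,4,7], [1,4,10], [1,7,10], [2,5,6], [2,5,9], [3,4,7], [3,4,10], [3,7,10], [4,7,10], [5,8,9], [6,8,9]
  3-simplices (5): [1,3,4,7], [1,3,4,10], [1,3,7,10], [1,4,7,10], [3,4,7,10]

so the chain groups are C_0 ≅ Z^11, C_1 ≅ Z^22, C_2 ≅ Z^16, C_3 ≅ Z^5.

The boundary map ∂_1: C_1 → C_0 is given by ∂[p,q] = [q] − [p].
As a 11×22 matrix over Z this has rank 9, with invariant factors (1,1,1,1,1,1,1,1,1).

The boundary map ∂_2: C_2 → C_1 acts by ∂[p,q,r] = [q,r] − [p,r] + [p,q]. For instance
  ∂[4,7,10] = [7,10] − [4,10] + [4,7],
  ∂[5,8,9] = [8,9] − [5,9] + [5,8].
As a 22×16 matrix over Z this has rank 12, with invariant factors (1,1,1,1,1,1,1,1,1,1,1,1).

The boundary map ∂_3: C_3 → C_2 sends each 3-simplex σ to the alternating sum Σ_i (−1)^i (σ with its i-th vertex removed). For instance
  ∂[1,4,7,10] = [4,7,10] − [1,7,10] + [1,4,10] − [1,4,7],
  ∂[1,3,4,7] = [3,4,7] − [1,4,7] + [1,3,7] − [1,3,4].
As a 16×5 matrix over Z this has rank 4, with invariant factors (1,1,1,1).

Reading off H_k = ker ∂_k / im ∂_{k+1}:

  H_0: rank C_0 − rank ∂_1 = 11 − 9 = 2, and the invariant factors of ∂_1 are all 1, so H_0 = Z^2.
  H_1: rank ker ∂_1 − rank ∂_2 = (22 − 9) − 12 = 1, and the invariant factors of ∂_2 are all 1, so H_1 = Z.
  H_2: rank ker ∂_2 − rank ∂_3 = (16 − 12) − 4 = 0, and the invariant factors of ∂_3 are all 1, so H_2 = 0.
  H_3: rank ker ∂_3 − rank ∂_4 = (5 − 4) − 0 = 1, and there is no ∂_4, so H_3 = Z.

As a check, the Euler characteristic is 11 − 22 + 16 − 5 = 0, which agrees with 2 − 1 + 0 − 1 = 0.
(K is a triangulation of the disjoint union of the 3-sphere S^3 and the cylinder S^1 x I.)

Hence the Betti numbers are b_0 = 2, b_1 = 1, b_2 = 0, b_3 = 1.

b_0 = 2, b_1 = 1, b_2 = 0, b_3 = 1.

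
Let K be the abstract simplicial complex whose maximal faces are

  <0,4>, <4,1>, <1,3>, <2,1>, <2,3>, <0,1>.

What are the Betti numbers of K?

b_0 = 1, b_1 = 2.

Fix the vertex order 0 < 1 < 2 < 3 < 4 and write every simplex with vertices in increasing order. Then dim K = 1 and the simplices of K are:

  0-simplices (5): [0], [1], [2], [3], [4]
  1-simplices (6): [0,1], [0,4], [1,2], [1,3], [1,4], [2,3]

Hence C_0 ≅ Z^5, C_1 ≅ Z^6.

Boundary ∂_1: C_1 → C_0 is given by ∂[p,q] = [q] − [p].
The resulting 5×6 matrix has rank 4, and its Smith normal form has invariant factors (1,1,1,1).

Reading off H_k = ker ∂_k / im ∂_{k+1}:

  H_0: rank C_0 − rank ∂_1 = 5 − 4 = 1, and the invariant factors of ∂_1 are all 1, so H_0 = Z.
  H_1: rank ker ∂_1 − rank ∂_2 = (6 − 4) − 0 = 2, and there is no ∂_2, so H_1 = Z^2.

Hence the Betti numbers are b_0 = 1, b_1 = 2.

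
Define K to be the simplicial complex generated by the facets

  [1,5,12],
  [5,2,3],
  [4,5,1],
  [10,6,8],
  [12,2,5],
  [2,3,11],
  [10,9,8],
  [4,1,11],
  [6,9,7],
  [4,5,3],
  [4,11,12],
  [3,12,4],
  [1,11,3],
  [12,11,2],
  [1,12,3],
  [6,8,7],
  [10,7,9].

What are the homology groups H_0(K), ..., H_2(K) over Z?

Order the vertices as 1 < 2 < 3 < 4 < 5 < 6 < 7 < 8 < 9 < 10 < 11 < 12. Listing each simplex with vertices in this order, K has dimension 2 with simplices:

  0-simplices (12): [1], [2], [3], [4], [5], [6], [7], [8], [9], [10], [11], [12]
  1-simplices (28): (28 of them)
  2-simplices (17): (17 of them)

so the chain groups are C_0 ≅ Z^12, C_1 ≅ Z^28, C_2 ≅ Z^17.

Boundary ∂_1: C_1 → C_0 sends each edge [p,q] (with p < q) to q − p. For instance
  ∂[4,5] = [5] − [4].
This gives a 12×28 integer matrix of rank 10; reducing to Smith normal form yields diagonal entries (1,1,1,1,1,1,1,1,1,1).

The boundary map ∂_2: C_2 → C_1 sends each 2-simplex [p,q,r] to [q,r] − [p,r] + [p,q]. For instance
  ∂[1,3,12] = [3,12] − [1,12] + [1,3],
  ∂[2,3,5] = [3,5] − [2,5] + [2,3].
This gives a 28×17 integer matrix of rank 17; reducing to Smith normal form yields diagonal entries (1,1,1,1,1,1,1,1,1,1,1,1,1,1,1,1,2).

Reading off H_k = ker ∂_k / im ∂_{k+1}:

  H_0: rank C_0 − rank ∂_1 = 12 − 10 = 2, and the invariant factors of ∂_1 are all 1, so H_0 = Z^2.
  H_1: rank ker ∂_1 − rank ∂_2 = (28 − 10) − 17 = 1, and ∂_2 has invariant factor 2 > 1, so H_1 = Z ⊕ Z/2.
  H_2: rank ker ∂_2 − rank ∂_3 = (17 − 17) − 0 = 0, and there is no ∂_3, so H_2 = 0.

As a check, the Euler characteristic is 12 − 28 + 17 = 1, which agrees with 2 − 1 + 0 = 1.

H_0 ≅ Z^2,  H_1 ≅ Z ⊕ Z/2,  H_2 = 0.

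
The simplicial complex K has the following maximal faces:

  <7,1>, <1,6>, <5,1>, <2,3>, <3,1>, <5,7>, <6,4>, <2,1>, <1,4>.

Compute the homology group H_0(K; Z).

H_0 ≅ Z.

Fix the vertex order 1 < 2 < 3 < 4 < 5 < 6 < 7 and write every simplex with vertices in increasing order. Then dim K = 1 and the simplices of K are:

  0-simplices (7): [1], [2], [3], [4], [5], [6], [7]
  1-simplices (9): [1,2], [1,3], [1,4], [1,5], [1,6], [1,7], [2,3], [4,6], [5,7]

so the chain groups are C_0 ≅ Z^7, C_1 ≅ Z^9.

Boundary ∂_1: C_1 → C_0 sends each edge [p,q] (with p < q) to q − p. For instance
  ∂[2,3] = [3] − [2].
As a 7×9 matrix over Z this has rank 6, with invariant factors (1,1,1,1,1,1).

Now H_k = ker ∂_k / im ∂_{k+1}, so:

  H_0: rank C_0 − rank ∂_1 = 7 − 6 = 1, and the invariant factors of ∂_1 are all 1, so H_0 = Z.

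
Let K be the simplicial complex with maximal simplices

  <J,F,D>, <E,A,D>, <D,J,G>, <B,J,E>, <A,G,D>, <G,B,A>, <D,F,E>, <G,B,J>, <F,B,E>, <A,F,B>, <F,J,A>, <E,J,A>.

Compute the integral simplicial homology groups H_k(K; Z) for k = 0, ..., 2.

H_0 ≅ Z,  H_1 ≅ Z/2,  H_2 = 0.

We work with the vertex ordering A < B < D < E < F < G < J. The simplices of K, each written with vertices in increasing order, are:

  0-simplices (7): A, B, D, E, F, G, J
  1-simplices (18): AB, AD, AE, AF, AG, AJ, BE, BF, BG, BJ, DE, DF, DG, DJ, EF, EJ, FJ, GJ
  2-simplices (12): ABF, ABG, ADE, ADG, AEJ, AFJ, BEF, BEJ, BGJ, DEF, DFJ, DGJ

Hence C_0 ≅ Z^7, C_1 ≅ Z^18, C_2 ≅ Z^12.

∂_1: C_1 → C_0 maps an edge to its endpoints' difference, ∂[p,q] = q − p. For instance
  ∂AJ = J − A.
This gives a 7×18 integer matrix of rank 6; reducing to Smith normal form yields diagonal entries (1,1,1,1,1,1).

∂_2: C_2 → C_1 sends each 2-simplex [p,q,r] to [q,r] − [p,r] + [p,q]. For instance
  ∂BEF = EF − BF + BE,
  ∂AEJ = EJ − AJ + AE.
The 18×12 boundary matrix has rank 12 and Smith normal form diag(1,1,1,1,1,1,1,1,1,1,1,2).

Computing H_k = (kernel of ∂_k) / (image of ∂_{k+1}):

  H_0: rank C_0 − rank ∂_1 = 7 − 6 = 1, and the invariant factors of ∂_1 are all 1, so H_0 = Z.
  H_1: rank ker ∂_1 − rank ∂_2 = (18 − 6) − 12 = 0, and ∂_2 has invariant factor 2 > 1, so H_1 = Z/2.
  H_2: rank ker ∂_2 − rank ∂_3 = (12 − 12) − 0 = 0, and there is no ∂_3, so H_2 = 0.

(K is a triangulation of the real projective plane RP^2.)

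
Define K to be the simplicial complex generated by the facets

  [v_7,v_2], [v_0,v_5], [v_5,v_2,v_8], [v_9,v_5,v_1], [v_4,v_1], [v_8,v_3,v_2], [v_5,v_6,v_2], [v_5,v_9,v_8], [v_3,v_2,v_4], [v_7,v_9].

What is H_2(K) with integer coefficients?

H_2 = 0.

K has 10 vertices, 17 edges, 6 triangles.
rank ∂_2 = 6, rank ∂_3 = 0 ⇒ b_2 = 6 − 6 − 0 = 0. So H_2 = 0.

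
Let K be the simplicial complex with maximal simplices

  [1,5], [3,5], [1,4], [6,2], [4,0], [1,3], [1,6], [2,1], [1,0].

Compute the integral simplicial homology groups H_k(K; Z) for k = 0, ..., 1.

We work with the vertex ordering 0 < 1 < 2 < 3 < 4 < 5 < 6. The simplices of K, each written with vertices in increasing order, are:

  0-simplices (7): [0], [1], [2], [3], [4], [5], [6]
  1-simplices (9): [0,1], [0,4], [1,2], [1,3], [1,4], [1,5], [1,6], [2,6], [3,5]

Hence C_0 ≅ Z^7, C_1 ≅ Z^9.

The boundary map ∂_1: C_1 → C_0 is given by ∂[p,q] = [q] − [p].
The 7×9 boundary matrix has rank 6 and Smith normal form diag(1,1,1,1,1,1).

Computing H_k = (kernel of ∂_k) / (image of ∂_{k+1}):

  H_0: rank C_0 − rank ∂_1 = 7 − 6 = 1, and the invariant factors of ∂_1 are all 1, so H_0 = Z.
  H_1: rank ker ∂_1 − rank ∂_2 = (9 − 6) − 0 = 3, and there is no ∂_2, so H_1 = Z^3.

H_0 = Z,  H_1 = Z^3.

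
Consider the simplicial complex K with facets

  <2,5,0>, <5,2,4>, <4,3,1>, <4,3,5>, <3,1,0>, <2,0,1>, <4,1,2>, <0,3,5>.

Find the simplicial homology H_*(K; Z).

K has 6 vertices, 12 edges, 8 triangles.
rank ∂_0 = 0, rank ∂_1 = 5 ⇒ b_0 = 6 − 0 − 5 = 1; all invariant factors of ∂_1 are 1 so no torsion. So H_0 = Z.
rank ∂_1 = 5, rank ∂_2 = 7 ⇒ b_1 = 12 − 5 − 7 = 0; all invariant factors of ∂_2 are 1 so no torsion. So H_1 = 0.
rank ∂_2 = 7, rank ∂_3 = 0 ⇒ b_2 = 8 − 7 − 0 = 1. So H_2 = Z.

H_0 ≅ Z,  H_1 = 0,  H_2 ≅ Z.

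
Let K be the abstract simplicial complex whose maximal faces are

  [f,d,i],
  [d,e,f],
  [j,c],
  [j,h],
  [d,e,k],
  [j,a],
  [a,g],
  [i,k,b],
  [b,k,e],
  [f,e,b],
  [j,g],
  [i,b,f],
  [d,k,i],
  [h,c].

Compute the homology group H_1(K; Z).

H_1 ≅ Z^2.

Fix the vertex order a < b < c < d < e < f < g < h < i < j < k and write every simplex with vertices in increasing order. Then dim K = 2 and the simplices of K are:

  0-simplices (11): a, b, c, d, e, f, g, h, i, j, k
  1-simplices (18): ag, aj, be, bf, bi, bk, ch, cj, de, df, di, dk, ef, ek, fi, gj, hj, ik
  2-simplices (8): bef, bek, bfi, bik, def, dek, dfi, dik

Hence C_0 ≅ Z^11, C_1 ≅ Z^18, C_2 ≅ Z^8.

The boundary map ∂_1: C_1 → C_0 sends each edge [p,q] (with p < q) to q − p. For instance
  ∂bi = i − b.
The resulting 11×18 matrix has rank 9, and its Smith normal form has invariant factors (1,1,1,1,1,1,1,1,1).

∂_2: C_2 → C_1 maps a triangle to the signed sum of its edges. For instance
  ∂dfi = fi − di + df,
  ∂def = ef − df + de.
As a 18×8 matrix over Z this has rank 7, with invariant factors (1,1,1,1,1,1,1).

From H_k ≅ ker(∂_k) / im(∂_{k+1}) we obtain:

  H_1: rank ker ∂_1 − rank ∂_2 = (18 − 9) − 7 = 2, and the invariant factors of ∂_2 are all 1, so H_1 ≅ Z^2.

(K is a triangulation of the disjoint union of a wedge of 2 circles and the 2-sphere S^2.)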